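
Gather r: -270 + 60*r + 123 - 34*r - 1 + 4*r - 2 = 30*r - 150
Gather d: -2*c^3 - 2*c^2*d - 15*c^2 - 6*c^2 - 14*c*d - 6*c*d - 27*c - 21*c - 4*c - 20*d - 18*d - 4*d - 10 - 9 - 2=-2*c^3 - 21*c^2 - 52*c + d*(-2*c^2 - 20*c - 42) - 21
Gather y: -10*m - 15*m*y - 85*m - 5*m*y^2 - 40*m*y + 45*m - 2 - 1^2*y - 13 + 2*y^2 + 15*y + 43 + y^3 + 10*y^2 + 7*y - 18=-50*m + y^3 + y^2*(12 - 5*m) + y*(21 - 55*m) + 10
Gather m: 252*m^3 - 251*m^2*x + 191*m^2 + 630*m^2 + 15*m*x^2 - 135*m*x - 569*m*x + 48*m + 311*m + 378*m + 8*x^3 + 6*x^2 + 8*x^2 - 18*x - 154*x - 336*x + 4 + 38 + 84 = 252*m^3 + m^2*(821 - 251*x) + m*(15*x^2 - 704*x + 737) + 8*x^3 + 14*x^2 - 508*x + 126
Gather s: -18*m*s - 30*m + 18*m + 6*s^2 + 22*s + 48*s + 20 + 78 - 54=-12*m + 6*s^2 + s*(70 - 18*m) + 44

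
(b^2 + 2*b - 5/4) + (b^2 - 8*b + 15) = 2*b^2 - 6*b + 55/4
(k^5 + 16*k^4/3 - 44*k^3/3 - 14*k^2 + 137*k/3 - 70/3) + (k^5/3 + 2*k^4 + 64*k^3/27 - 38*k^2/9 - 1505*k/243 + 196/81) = 4*k^5/3 + 22*k^4/3 - 332*k^3/27 - 164*k^2/9 + 9592*k/243 - 1694/81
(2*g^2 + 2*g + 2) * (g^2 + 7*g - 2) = 2*g^4 + 16*g^3 + 12*g^2 + 10*g - 4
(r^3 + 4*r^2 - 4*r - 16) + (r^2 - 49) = r^3 + 5*r^2 - 4*r - 65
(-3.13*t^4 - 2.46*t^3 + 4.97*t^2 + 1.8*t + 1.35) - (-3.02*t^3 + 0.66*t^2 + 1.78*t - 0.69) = -3.13*t^4 + 0.56*t^3 + 4.31*t^2 + 0.02*t + 2.04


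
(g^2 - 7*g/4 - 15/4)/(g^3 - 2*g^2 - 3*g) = (g + 5/4)/(g*(g + 1))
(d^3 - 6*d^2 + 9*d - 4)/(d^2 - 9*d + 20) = (d^2 - 2*d + 1)/(d - 5)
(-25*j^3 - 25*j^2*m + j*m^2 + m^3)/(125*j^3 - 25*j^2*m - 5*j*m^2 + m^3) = (-j - m)/(5*j - m)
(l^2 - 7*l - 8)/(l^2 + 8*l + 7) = (l - 8)/(l + 7)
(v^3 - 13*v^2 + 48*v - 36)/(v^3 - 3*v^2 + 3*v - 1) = (v^2 - 12*v + 36)/(v^2 - 2*v + 1)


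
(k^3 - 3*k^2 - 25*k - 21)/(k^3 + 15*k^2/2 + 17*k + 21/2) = 2*(k - 7)/(2*k + 7)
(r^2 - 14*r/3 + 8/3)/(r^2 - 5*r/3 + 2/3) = (r - 4)/(r - 1)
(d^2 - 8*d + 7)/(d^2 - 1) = (d - 7)/(d + 1)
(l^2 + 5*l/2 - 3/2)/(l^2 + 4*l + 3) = (l - 1/2)/(l + 1)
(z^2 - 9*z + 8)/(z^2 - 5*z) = (z^2 - 9*z + 8)/(z*(z - 5))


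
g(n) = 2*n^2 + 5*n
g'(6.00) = 29.00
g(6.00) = 102.00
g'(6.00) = 29.00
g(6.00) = 102.00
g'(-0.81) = 1.76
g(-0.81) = -2.74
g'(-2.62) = -5.48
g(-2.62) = 0.63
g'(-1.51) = -1.04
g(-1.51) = -2.99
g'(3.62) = 19.48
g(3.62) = 44.31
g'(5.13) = 25.52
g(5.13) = 78.28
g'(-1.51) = -1.04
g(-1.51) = -2.99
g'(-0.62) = 2.52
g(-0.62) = -2.33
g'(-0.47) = 3.12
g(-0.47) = -1.91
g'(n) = 4*n + 5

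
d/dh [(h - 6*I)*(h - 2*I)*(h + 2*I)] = 3*h^2 - 12*I*h + 4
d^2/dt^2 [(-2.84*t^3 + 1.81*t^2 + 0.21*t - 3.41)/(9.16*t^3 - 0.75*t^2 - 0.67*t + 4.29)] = (264.716672*t^6 + 1.14316800000006*t^5 - 2036.202048*t^4 - 640.773904*t^3 + 98.951556*t^2 + 484.17138*t + 42.8252)/(768.575296*t^9 - 188.7876*t^8 - 153.192756*t^7 + 1107.060597*t^6 - 165.628653*t^5 - 151.742178*t^4 + 518.378255*t^3 - 35.631882*t^2 - 36.992241*t + 78.953589)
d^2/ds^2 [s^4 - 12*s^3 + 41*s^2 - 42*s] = 12*s^2 - 72*s + 82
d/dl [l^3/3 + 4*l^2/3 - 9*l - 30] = l^2 + 8*l/3 - 9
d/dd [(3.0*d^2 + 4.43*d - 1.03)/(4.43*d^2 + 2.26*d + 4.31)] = (-12.8449*d^2 + 34.9858*d + 21.4211)/(19.6249*d^4 + 20.0236*d^3 + 43.2942*d^2 + 19.4812*d + 18.5761)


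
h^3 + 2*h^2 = h^2*(h + 2)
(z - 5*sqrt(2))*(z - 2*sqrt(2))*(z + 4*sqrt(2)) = z^3 - 3*sqrt(2)*z^2 - 36*z + 80*sqrt(2)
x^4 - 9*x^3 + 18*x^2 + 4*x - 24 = (x - 6)*(x - 2)^2*(x + 1)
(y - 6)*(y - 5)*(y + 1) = y^3 - 10*y^2 + 19*y + 30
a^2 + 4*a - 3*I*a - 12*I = (a + 4)*(a - 3*I)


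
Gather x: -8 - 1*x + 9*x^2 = 9*x^2 - x - 8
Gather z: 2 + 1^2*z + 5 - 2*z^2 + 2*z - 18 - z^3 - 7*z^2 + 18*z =-z^3 - 9*z^2 + 21*z - 11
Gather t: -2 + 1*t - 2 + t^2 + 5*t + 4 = t^2 + 6*t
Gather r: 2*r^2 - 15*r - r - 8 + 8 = 2*r^2 - 16*r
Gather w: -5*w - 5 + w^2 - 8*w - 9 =w^2 - 13*w - 14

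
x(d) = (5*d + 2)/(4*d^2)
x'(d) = 5/(4*d^2) - (5*d + 2)/(2*d^3) = (-5*d - 4)/(4*d^3)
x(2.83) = 0.50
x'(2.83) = -0.20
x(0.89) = 2.04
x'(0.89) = -3.00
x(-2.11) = -0.48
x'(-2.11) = -0.17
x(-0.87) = -0.78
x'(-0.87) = -0.13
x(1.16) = 1.45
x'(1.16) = -1.57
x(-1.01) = -0.75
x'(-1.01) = -0.25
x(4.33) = 0.32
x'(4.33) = -0.08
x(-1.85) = -0.53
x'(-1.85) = -0.21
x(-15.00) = -0.08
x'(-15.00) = -0.00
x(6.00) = 0.22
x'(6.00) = -0.04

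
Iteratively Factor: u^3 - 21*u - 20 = (u - 5)*(u^2 + 5*u + 4) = (u - 5)*(u + 1)*(u + 4)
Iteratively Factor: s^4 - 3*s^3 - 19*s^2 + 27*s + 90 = (s - 3)*(s^3 - 19*s - 30) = (s - 3)*(s + 2)*(s^2 - 2*s - 15) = (s - 5)*(s - 3)*(s + 2)*(s + 3)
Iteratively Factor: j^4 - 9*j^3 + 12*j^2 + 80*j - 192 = (j + 3)*(j^3 - 12*j^2 + 48*j - 64) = (j - 4)*(j + 3)*(j^2 - 8*j + 16) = (j - 4)^2*(j + 3)*(j - 4)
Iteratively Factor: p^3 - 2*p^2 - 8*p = (p + 2)*(p^2 - 4*p) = p*(p + 2)*(p - 4)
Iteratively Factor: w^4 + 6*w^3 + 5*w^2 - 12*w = (w)*(w^3 + 6*w^2 + 5*w - 12) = w*(w + 3)*(w^2 + 3*w - 4) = w*(w + 3)*(w + 4)*(w - 1)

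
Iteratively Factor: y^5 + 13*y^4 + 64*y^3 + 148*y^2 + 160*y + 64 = (y + 4)*(y^4 + 9*y^3 + 28*y^2 + 36*y + 16) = (y + 2)*(y + 4)*(y^3 + 7*y^2 + 14*y + 8) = (y + 1)*(y + 2)*(y + 4)*(y^2 + 6*y + 8) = (y + 1)*(y + 2)^2*(y + 4)*(y + 4)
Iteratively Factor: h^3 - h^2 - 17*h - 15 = (h - 5)*(h^2 + 4*h + 3) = (h - 5)*(h + 3)*(h + 1)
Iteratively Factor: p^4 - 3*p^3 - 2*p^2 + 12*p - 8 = (p - 2)*(p^3 - p^2 - 4*p + 4) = (p - 2)*(p - 1)*(p^2 - 4) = (p - 2)^2*(p - 1)*(p + 2)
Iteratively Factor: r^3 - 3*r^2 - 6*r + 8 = (r + 2)*(r^2 - 5*r + 4) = (r - 1)*(r + 2)*(r - 4)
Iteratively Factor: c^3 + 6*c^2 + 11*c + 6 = (c + 2)*(c^2 + 4*c + 3) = (c + 2)*(c + 3)*(c + 1)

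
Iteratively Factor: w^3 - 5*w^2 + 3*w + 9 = (w + 1)*(w^2 - 6*w + 9) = (w - 3)*(w + 1)*(w - 3)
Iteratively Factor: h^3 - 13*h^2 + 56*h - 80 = (h - 4)*(h^2 - 9*h + 20) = (h - 5)*(h - 4)*(h - 4)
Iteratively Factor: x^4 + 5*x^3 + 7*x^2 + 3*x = (x)*(x^3 + 5*x^2 + 7*x + 3) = x*(x + 1)*(x^2 + 4*x + 3) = x*(x + 1)^2*(x + 3)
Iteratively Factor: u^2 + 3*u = (u + 3)*(u)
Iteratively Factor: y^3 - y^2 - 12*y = (y)*(y^2 - y - 12) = y*(y + 3)*(y - 4)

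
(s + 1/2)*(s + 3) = s^2 + 7*s/2 + 3/2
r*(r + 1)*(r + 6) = r^3 + 7*r^2 + 6*r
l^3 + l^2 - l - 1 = (l - 1)*(l + 1)^2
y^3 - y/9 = y*(y - 1/3)*(y + 1/3)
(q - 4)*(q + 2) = q^2 - 2*q - 8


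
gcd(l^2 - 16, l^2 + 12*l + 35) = 1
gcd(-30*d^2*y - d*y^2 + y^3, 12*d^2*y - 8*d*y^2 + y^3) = -6*d*y + y^2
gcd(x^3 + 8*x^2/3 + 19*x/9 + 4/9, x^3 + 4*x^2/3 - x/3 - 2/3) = x + 1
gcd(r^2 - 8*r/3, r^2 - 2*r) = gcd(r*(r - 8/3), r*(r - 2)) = r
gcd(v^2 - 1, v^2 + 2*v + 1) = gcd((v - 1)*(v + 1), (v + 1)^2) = v + 1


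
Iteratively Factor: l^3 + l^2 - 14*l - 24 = (l + 3)*(l^2 - 2*l - 8) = (l - 4)*(l + 3)*(l + 2)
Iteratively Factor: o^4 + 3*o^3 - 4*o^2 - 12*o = (o)*(o^3 + 3*o^2 - 4*o - 12) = o*(o - 2)*(o^2 + 5*o + 6) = o*(o - 2)*(o + 2)*(o + 3)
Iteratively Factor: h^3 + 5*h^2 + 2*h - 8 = (h - 1)*(h^2 + 6*h + 8) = (h - 1)*(h + 4)*(h + 2)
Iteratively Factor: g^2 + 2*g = (g + 2)*(g)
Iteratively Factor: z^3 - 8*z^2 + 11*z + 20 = (z + 1)*(z^2 - 9*z + 20) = (z - 5)*(z + 1)*(z - 4)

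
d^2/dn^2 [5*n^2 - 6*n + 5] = 10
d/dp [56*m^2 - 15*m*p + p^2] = -15*m + 2*p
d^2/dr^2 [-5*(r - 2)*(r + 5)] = -10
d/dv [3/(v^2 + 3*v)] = 3*(-2*v - 3)/(v^2*(v + 3)^2)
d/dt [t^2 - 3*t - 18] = 2*t - 3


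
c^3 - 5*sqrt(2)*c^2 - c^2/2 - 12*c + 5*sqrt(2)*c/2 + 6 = (c - 1/2)*(c - 6*sqrt(2))*(c + sqrt(2))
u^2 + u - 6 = (u - 2)*(u + 3)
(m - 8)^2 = m^2 - 16*m + 64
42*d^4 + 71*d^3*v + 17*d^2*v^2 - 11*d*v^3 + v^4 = (-7*d + v)*(-6*d + v)*(d + v)^2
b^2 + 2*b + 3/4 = (b + 1/2)*(b + 3/2)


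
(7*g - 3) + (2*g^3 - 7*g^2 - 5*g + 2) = 2*g^3 - 7*g^2 + 2*g - 1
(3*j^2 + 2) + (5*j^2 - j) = 8*j^2 - j + 2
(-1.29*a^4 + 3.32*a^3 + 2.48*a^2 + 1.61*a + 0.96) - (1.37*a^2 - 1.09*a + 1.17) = -1.29*a^4 + 3.32*a^3 + 1.11*a^2 + 2.7*a - 0.21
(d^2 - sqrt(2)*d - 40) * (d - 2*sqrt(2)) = d^3 - 3*sqrt(2)*d^2 - 36*d + 80*sqrt(2)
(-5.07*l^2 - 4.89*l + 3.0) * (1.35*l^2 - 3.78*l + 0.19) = -6.8445*l^4 + 12.5631*l^3 + 21.5709*l^2 - 12.2691*l + 0.57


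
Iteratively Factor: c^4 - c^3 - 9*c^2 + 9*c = (c + 3)*(c^3 - 4*c^2 + 3*c) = (c - 1)*(c + 3)*(c^2 - 3*c) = (c - 3)*(c - 1)*(c + 3)*(c)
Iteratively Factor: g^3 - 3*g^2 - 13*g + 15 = (g - 5)*(g^2 + 2*g - 3) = (g - 5)*(g + 3)*(g - 1)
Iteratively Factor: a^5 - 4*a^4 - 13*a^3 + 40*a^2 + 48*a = (a - 4)*(a^4 - 13*a^2 - 12*a) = (a - 4)*(a + 1)*(a^3 - a^2 - 12*a) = (a - 4)*(a + 1)*(a + 3)*(a^2 - 4*a) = (a - 4)^2*(a + 1)*(a + 3)*(a)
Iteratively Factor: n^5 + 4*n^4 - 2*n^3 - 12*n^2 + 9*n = (n - 1)*(n^4 + 5*n^3 + 3*n^2 - 9*n) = (n - 1)*(n + 3)*(n^3 + 2*n^2 - 3*n) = n*(n - 1)*(n + 3)*(n^2 + 2*n - 3) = n*(n - 1)^2*(n + 3)*(n + 3)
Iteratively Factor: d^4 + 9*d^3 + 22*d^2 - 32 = (d + 4)*(d^3 + 5*d^2 + 2*d - 8) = (d - 1)*(d + 4)*(d^2 + 6*d + 8) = (d - 1)*(d + 2)*(d + 4)*(d + 4)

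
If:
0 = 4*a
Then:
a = 0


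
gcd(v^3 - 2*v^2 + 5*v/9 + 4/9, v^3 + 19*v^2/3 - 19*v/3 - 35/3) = 1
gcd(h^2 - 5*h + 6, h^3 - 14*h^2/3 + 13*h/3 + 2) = h^2 - 5*h + 6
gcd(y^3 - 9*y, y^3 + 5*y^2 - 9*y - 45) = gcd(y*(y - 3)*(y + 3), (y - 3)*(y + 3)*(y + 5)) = y^2 - 9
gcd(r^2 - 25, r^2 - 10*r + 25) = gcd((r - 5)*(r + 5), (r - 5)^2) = r - 5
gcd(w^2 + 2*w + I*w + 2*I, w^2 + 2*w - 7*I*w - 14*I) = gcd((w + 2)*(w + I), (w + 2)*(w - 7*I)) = w + 2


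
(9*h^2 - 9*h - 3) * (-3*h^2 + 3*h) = -27*h^4 + 54*h^3 - 18*h^2 - 9*h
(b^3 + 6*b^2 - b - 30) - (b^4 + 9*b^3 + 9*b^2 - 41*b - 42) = -b^4 - 8*b^3 - 3*b^2 + 40*b + 12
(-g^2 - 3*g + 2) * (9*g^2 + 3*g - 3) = -9*g^4 - 30*g^3 + 12*g^2 + 15*g - 6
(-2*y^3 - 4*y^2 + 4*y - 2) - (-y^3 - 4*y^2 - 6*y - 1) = -y^3 + 10*y - 1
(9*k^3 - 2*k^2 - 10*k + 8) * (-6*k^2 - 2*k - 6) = -54*k^5 - 6*k^4 + 10*k^3 - 16*k^2 + 44*k - 48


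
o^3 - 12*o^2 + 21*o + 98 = (o - 7)^2*(o + 2)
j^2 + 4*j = j*(j + 4)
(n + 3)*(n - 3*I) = n^2 + 3*n - 3*I*n - 9*I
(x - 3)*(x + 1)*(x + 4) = x^3 + 2*x^2 - 11*x - 12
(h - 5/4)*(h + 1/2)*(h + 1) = h^3 + h^2/4 - 11*h/8 - 5/8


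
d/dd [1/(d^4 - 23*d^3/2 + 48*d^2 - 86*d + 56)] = 2*(-8*d^3 + 69*d^2 - 192*d + 172)/(2*d^4 - 23*d^3 + 96*d^2 - 172*d + 112)^2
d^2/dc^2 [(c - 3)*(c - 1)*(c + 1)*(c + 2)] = 12*c^2 - 6*c - 14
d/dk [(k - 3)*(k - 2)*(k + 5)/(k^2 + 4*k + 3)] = (k^4 + 8*k^3 + 28*k^2 - 60*k - 177)/(k^4 + 8*k^3 + 22*k^2 + 24*k + 9)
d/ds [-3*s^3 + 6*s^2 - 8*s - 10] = -9*s^2 + 12*s - 8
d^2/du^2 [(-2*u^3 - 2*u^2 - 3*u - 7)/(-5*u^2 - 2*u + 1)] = 2*(73*u^3 + 543*u^2 + 261*u + 71)/(125*u^6 + 150*u^5 - 15*u^4 - 52*u^3 + 3*u^2 + 6*u - 1)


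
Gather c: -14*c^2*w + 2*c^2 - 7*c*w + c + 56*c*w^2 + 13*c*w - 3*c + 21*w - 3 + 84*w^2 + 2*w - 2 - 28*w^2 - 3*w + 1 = c^2*(2 - 14*w) + c*(56*w^2 + 6*w - 2) + 56*w^2 + 20*w - 4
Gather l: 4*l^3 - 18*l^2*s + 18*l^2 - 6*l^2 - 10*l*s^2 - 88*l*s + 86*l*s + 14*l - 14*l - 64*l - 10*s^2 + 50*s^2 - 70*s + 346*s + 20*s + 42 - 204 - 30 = 4*l^3 + l^2*(12 - 18*s) + l*(-10*s^2 - 2*s - 64) + 40*s^2 + 296*s - 192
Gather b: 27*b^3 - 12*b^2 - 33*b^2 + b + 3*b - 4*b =27*b^3 - 45*b^2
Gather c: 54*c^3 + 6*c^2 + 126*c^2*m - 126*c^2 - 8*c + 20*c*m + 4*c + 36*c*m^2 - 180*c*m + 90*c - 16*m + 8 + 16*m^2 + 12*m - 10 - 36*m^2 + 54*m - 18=54*c^3 + c^2*(126*m - 120) + c*(36*m^2 - 160*m + 86) - 20*m^2 + 50*m - 20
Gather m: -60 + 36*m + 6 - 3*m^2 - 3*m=-3*m^2 + 33*m - 54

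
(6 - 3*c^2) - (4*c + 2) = -3*c^2 - 4*c + 4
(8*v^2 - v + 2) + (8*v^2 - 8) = 16*v^2 - v - 6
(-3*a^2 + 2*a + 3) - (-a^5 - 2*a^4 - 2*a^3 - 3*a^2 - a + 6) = a^5 + 2*a^4 + 2*a^3 + 3*a - 3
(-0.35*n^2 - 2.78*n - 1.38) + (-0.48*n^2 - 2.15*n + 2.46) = -0.83*n^2 - 4.93*n + 1.08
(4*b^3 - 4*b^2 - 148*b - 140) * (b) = 4*b^4 - 4*b^3 - 148*b^2 - 140*b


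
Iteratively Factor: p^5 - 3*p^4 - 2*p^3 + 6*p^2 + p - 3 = (p - 1)*(p^4 - 2*p^3 - 4*p^2 + 2*p + 3) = (p - 1)*(p + 1)*(p^3 - 3*p^2 - p + 3) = (p - 1)*(p + 1)^2*(p^2 - 4*p + 3) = (p - 1)^2*(p + 1)^2*(p - 3)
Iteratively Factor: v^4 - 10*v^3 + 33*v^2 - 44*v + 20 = (v - 5)*(v^3 - 5*v^2 + 8*v - 4) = (v - 5)*(v - 1)*(v^2 - 4*v + 4) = (v - 5)*(v - 2)*(v - 1)*(v - 2)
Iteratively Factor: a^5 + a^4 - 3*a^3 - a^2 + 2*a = (a + 1)*(a^4 - 3*a^2 + 2*a) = (a - 1)*(a + 1)*(a^3 + a^2 - 2*a) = (a - 1)*(a + 1)*(a + 2)*(a^2 - a) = a*(a - 1)*(a + 1)*(a + 2)*(a - 1)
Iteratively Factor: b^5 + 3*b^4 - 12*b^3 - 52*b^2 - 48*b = (b)*(b^4 + 3*b^3 - 12*b^2 - 52*b - 48) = b*(b - 4)*(b^3 + 7*b^2 + 16*b + 12) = b*(b - 4)*(b + 3)*(b^2 + 4*b + 4) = b*(b - 4)*(b + 2)*(b + 3)*(b + 2)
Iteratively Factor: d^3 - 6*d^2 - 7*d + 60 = (d + 3)*(d^2 - 9*d + 20) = (d - 4)*(d + 3)*(d - 5)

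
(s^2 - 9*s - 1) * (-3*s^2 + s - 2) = -3*s^4 + 28*s^3 - 8*s^2 + 17*s + 2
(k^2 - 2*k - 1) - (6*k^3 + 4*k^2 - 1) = -6*k^3 - 3*k^2 - 2*k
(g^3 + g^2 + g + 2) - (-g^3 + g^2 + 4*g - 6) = 2*g^3 - 3*g + 8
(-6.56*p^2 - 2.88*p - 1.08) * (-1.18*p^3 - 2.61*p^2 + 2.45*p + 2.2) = 7.7408*p^5 + 20.52*p^4 - 7.2808*p^3 - 18.6692*p^2 - 8.982*p - 2.376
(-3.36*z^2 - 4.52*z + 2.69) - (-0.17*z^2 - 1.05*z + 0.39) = -3.19*z^2 - 3.47*z + 2.3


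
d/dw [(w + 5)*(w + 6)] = 2*w + 11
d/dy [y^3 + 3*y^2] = 3*y*(y + 2)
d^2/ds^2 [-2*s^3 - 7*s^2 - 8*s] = -12*s - 14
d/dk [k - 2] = 1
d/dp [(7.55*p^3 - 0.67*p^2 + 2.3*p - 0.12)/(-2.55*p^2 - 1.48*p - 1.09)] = (-19.2525*p^4 - 22.348*p^3 - 17.8319*p^2 + 0.8486*p - 2.6846)/(6.5025*p^4 + 7.548*p^3 + 7.7494*p^2 + 3.2264*p + 1.1881)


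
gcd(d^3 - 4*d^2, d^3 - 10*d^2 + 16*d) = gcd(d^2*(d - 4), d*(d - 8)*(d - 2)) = d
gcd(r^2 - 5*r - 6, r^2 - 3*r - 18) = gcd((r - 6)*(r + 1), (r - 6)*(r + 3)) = r - 6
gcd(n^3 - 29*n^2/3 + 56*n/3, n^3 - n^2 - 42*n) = n^2 - 7*n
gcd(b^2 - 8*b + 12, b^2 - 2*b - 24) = b - 6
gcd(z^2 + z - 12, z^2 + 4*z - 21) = z - 3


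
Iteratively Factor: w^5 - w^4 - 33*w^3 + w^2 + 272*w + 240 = (w + 3)*(w^4 - 4*w^3 - 21*w^2 + 64*w + 80) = (w + 1)*(w + 3)*(w^3 - 5*w^2 - 16*w + 80) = (w - 5)*(w + 1)*(w + 3)*(w^2 - 16) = (w - 5)*(w + 1)*(w + 3)*(w + 4)*(w - 4)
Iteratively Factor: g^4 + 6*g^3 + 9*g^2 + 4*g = (g + 1)*(g^3 + 5*g^2 + 4*g) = (g + 1)*(g + 4)*(g^2 + g) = g*(g + 1)*(g + 4)*(g + 1)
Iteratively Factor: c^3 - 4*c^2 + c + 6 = (c - 3)*(c^2 - c - 2) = (c - 3)*(c + 1)*(c - 2)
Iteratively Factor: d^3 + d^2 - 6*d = (d + 3)*(d^2 - 2*d) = d*(d + 3)*(d - 2)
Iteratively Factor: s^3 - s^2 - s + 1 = (s - 1)*(s^2 - 1) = (s - 1)^2*(s + 1)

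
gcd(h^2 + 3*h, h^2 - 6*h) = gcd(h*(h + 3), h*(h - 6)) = h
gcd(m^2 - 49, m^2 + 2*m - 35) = m + 7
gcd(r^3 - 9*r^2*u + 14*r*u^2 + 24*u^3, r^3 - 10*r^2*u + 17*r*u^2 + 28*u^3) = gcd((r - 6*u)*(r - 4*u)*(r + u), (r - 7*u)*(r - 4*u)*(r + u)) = r^2 - 3*r*u - 4*u^2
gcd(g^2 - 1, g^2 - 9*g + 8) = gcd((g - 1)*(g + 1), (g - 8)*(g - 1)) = g - 1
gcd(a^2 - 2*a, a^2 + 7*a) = a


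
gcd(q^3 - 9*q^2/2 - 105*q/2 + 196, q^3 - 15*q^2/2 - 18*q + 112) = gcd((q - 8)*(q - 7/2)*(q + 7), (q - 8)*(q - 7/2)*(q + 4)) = q^2 - 23*q/2 + 28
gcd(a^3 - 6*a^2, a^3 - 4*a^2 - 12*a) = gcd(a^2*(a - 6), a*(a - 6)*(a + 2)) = a^2 - 6*a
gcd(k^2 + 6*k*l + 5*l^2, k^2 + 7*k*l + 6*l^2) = k + l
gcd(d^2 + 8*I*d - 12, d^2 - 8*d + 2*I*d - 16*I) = d + 2*I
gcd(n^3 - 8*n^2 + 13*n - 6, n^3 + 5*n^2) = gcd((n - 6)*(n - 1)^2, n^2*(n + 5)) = 1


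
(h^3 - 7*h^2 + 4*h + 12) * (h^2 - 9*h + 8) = h^5 - 16*h^4 + 75*h^3 - 80*h^2 - 76*h + 96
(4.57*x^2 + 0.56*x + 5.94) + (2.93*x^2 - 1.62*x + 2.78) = 7.5*x^2 - 1.06*x + 8.72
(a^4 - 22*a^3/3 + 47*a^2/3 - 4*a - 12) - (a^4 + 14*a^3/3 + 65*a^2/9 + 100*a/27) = -12*a^3 + 76*a^2/9 - 208*a/27 - 12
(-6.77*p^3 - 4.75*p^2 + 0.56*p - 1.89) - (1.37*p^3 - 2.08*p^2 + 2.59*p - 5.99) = -8.14*p^3 - 2.67*p^2 - 2.03*p + 4.1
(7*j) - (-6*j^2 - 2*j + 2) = 6*j^2 + 9*j - 2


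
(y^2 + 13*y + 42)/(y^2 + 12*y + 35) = (y + 6)/(y + 5)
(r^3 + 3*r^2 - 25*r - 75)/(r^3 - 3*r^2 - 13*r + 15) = (r + 5)/(r - 1)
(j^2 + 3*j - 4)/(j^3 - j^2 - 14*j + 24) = (j - 1)/(j^2 - 5*j + 6)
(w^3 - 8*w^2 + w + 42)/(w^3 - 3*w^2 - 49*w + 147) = (w + 2)/(w + 7)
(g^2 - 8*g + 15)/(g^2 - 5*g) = (g - 3)/g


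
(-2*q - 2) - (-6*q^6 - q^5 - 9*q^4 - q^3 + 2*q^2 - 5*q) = 6*q^6 + q^5 + 9*q^4 + q^3 - 2*q^2 + 3*q - 2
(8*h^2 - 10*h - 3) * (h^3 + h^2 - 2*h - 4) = 8*h^5 - 2*h^4 - 29*h^3 - 15*h^2 + 46*h + 12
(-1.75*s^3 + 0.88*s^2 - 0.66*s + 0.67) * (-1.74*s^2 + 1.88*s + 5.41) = 3.045*s^5 - 4.8212*s^4 - 6.6647*s^3 + 2.3542*s^2 - 2.311*s + 3.6247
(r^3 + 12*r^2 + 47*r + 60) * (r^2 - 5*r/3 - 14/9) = r^5 + 31*r^4/3 + 229*r^3/9 - 37*r^2 - 1558*r/9 - 280/3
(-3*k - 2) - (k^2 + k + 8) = -k^2 - 4*k - 10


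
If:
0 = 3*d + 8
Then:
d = -8/3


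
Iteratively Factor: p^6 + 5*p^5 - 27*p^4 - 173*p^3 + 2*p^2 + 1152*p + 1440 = (p + 2)*(p^5 + 3*p^4 - 33*p^3 - 107*p^2 + 216*p + 720) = (p + 2)*(p + 4)*(p^4 - p^3 - 29*p^2 + 9*p + 180) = (p + 2)*(p + 3)*(p + 4)*(p^3 - 4*p^2 - 17*p + 60) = (p - 5)*(p + 2)*(p + 3)*(p + 4)*(p^2 + p - 12) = (p - 5)*(p - 3)*(p + 2)*(p + 3)*(p + 4)*(p + 4)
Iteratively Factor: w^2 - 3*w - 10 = (w + 2)*(w - 5)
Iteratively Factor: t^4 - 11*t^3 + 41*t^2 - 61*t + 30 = (t - 2)*(t^3 - 9*t^2 + 23*t - 15) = (t - 3)*(t - 2)*(t^2 - 6*t + 5) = (t - 3)*(t - 2)*(t - 1)*(t - 5)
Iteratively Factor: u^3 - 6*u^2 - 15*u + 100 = (u + 4)*(u^2 - 10*u + 25) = (u - 5)*(u + 4)*(u - 5)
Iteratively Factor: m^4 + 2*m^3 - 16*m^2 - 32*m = (m + 4)*(m^3 - 2*m^2 - 8*m) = (m - 4)*(m + 4)*(m^2 + 2*m) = m*(m - 4)*(m + 4)*(m + 2)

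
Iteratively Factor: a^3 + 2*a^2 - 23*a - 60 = (a + 4)*(a^2 - 2*a - 15) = (a - 5)*(a + 4)*(a + 3)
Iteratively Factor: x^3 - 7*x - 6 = (x - 3)*(x^2 + 3*x + 2) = (x - 3)*(x + 2)*(x + 1)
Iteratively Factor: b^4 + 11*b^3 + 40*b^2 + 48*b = (b + 3)*(b^3 + 8*b^2 + 16*b) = b*(b + 3)*(b^2 + 8*b + 16) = b*(b + 3)*(b + 4)*(b + 4)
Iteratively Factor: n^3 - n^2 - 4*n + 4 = (n - 1)*(n^2 - 4) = (n - 1)*(n + 2)*(n - 2)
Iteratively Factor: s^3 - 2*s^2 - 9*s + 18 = (s - 3)*(s^2 + s - 6) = (s - 3)*(s + 3)*(s - 2)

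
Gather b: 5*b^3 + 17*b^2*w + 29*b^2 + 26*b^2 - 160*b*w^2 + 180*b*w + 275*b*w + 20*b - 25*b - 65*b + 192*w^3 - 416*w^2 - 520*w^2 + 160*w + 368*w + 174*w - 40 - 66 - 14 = 5*b^3 + b^2*(17*w + 55) + b*(-160*w^2 + 455*w - 70) + 192*w^3 - 936*w^2 + 702*w - 120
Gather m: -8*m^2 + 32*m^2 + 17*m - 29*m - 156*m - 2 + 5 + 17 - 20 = 24*m^2 - 168*m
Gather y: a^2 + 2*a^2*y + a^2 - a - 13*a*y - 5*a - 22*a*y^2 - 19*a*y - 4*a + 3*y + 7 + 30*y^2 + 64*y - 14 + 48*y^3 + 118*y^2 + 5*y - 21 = 2*a^2 - 10*a + 48*y^3 + y^2*(148 - 22*a) + y*(2*a^2 - 32*a + 72) - 28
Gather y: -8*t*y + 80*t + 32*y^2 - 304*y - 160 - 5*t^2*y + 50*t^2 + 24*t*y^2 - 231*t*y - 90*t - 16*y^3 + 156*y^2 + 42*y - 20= 50*t^2 - 10*t - 16*y^3 + y^2*(24*t + 188) + y*(-5*t^2 - 239*t - 262) - 180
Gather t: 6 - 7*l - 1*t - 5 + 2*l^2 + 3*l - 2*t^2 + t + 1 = 2*l^2 - 4*l - 2*t^2 + 2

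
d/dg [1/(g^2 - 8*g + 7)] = 2*(4 - g)/(g^2 - 8*g + 7)^2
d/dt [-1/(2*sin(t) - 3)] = 2*cos(t)/(2*sin(t) - 3)^2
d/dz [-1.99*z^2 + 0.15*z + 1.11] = 0.15 - 3.98*z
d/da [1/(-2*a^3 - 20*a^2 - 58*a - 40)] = (3*a^2 + 20*a + 29)/(2*(a^3 + 10*a^2 + 29*a + 20)^2)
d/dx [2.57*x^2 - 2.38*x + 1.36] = 5.14*x - 2.38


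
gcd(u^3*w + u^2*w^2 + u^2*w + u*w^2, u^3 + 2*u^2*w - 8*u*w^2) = u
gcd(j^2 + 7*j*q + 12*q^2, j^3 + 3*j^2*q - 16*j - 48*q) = j + 3*q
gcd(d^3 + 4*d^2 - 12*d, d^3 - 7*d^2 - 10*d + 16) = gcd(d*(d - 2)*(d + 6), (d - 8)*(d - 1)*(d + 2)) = 1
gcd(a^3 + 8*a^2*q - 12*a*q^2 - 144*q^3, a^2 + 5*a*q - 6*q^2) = a + 6*q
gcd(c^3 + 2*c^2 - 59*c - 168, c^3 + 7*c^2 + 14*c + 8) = 1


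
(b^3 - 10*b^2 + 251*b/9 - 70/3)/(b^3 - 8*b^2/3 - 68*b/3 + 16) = (9*b^2 - 36*b + 35)/(3*(3*b^2 + 10*b - 8))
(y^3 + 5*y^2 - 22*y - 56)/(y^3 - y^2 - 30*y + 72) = (y^2 + 9*y + 14)/(y^2 + 3*y - 18)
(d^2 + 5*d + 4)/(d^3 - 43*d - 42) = (d + 4)/(d^2 - d - 42)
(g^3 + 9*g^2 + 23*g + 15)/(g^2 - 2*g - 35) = (g^2 + 4*g + 3)/(g - 7)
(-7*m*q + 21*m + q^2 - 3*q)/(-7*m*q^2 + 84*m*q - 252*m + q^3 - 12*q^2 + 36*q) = (q - 3)/(q^2 - 12*q + 36)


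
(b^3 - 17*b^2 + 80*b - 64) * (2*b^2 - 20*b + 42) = 2*b^5 - 54*b^4 + 542*b^3 - 2442*b^2 + 4640*b - 2688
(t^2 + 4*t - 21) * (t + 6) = t^3 + 10*t^2 + 3*t - 126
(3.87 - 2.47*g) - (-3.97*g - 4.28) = 1.5*g + 8.15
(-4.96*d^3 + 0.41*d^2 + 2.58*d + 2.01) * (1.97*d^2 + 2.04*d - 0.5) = -9.7712*d^5 - 9.3107*d^4 + 8.399*d^3 + 9.0179*d^2 + 2.8104*d - 1.005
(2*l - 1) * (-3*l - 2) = -6*l^2 - l + 2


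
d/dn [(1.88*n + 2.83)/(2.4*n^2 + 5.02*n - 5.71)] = (4.512*n^2 + 9.4376*n - (1.88*n + 2.83)*(4.8*n + 5.02) - 10.7348)/(2.4*n^2 + 5.02*n - 5.71)^2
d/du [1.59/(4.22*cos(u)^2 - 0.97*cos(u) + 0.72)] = (13.4196*cos(u) - 1.5423)*sin(u)/(4.22*cos(u)^2 - 0.97*cos(u) + 0.72)^2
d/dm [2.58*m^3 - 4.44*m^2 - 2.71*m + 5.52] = 7.74*m^2 - 8.88*m - 2.71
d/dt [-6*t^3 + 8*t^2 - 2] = 2*t*(8 - 9*t)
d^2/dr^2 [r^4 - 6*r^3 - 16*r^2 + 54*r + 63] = 12*r^2 - 36*r - 32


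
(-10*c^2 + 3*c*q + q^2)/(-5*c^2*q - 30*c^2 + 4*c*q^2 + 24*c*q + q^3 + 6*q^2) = (-2*c + q)/(-c*q - 6*c + q^2 + 6*q)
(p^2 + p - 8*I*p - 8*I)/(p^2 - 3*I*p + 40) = (p + 1)/(p + 5*I)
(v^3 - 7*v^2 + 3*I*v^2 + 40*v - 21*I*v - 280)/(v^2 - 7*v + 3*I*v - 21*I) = (v^2 + 3*I*v + 40)/(v + 3*I)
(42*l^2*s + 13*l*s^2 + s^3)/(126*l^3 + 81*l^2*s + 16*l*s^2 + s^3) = s/(3*l + s)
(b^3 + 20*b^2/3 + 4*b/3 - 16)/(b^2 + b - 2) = (b^2 + 14*b/3 - 8)/(b - 1)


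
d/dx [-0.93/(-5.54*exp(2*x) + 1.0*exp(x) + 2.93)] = (0.93 - 10.3044*exp(x))*exp(x)/(-5.54*exp(2*x) + 1.0*exp(x) + 2.93)^2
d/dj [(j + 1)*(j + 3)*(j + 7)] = 3*j^2 + 22*j + 31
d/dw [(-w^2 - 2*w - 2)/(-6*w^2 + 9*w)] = (-7*w^2 - 8*w + 6)/(3*w^2*(4*w^2 - 12*w + 9))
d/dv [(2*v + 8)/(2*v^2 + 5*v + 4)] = 2*(2*v^2 + 5*v - (v + 4)*(4*v + 5) + 4)/(2*v^2 + 5*v + 4)^2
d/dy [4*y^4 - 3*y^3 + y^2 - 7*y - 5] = 16*y^3 - 9*y^2 + 2*y - 7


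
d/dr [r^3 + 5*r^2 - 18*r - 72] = 3*r^2 + 10*r - 18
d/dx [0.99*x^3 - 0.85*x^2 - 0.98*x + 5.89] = 2.97*x^2 - 1.7*x - 0.98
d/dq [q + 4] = 1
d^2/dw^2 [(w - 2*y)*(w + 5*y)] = 2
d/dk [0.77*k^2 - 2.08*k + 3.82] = 1.54*k - 2.08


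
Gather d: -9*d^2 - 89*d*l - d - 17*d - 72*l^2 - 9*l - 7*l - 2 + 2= -9*d^2 + d*(-89*l - 18) - 72*l^2 - 16*l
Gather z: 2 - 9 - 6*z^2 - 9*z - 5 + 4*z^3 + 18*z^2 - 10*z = 4*z^3 + 12*z^2 - 19*z - 12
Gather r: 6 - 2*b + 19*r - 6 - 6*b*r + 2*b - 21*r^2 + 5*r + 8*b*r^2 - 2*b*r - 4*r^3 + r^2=-4*r^3 + r^2*(8*b - 20) + r*(24 - 8*b)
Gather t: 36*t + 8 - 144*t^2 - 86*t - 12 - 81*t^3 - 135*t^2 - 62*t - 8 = -81*t^3 - 279*t^2 - 112*t - 12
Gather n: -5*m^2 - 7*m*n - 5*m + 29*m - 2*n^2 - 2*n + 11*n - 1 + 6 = -5*m^2 + 24*m - 2*n^2 + n*(9 - 7*m) + 5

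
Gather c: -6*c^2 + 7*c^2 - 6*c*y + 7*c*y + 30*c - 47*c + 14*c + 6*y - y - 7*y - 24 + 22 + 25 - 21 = c^2 + c*(y - 3) - 2*y + 2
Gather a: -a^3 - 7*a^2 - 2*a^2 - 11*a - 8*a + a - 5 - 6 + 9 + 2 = -a^3 - 9*a^2 - 18*a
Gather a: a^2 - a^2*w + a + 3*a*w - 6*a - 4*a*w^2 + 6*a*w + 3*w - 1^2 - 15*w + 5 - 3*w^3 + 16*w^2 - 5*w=a^2*(1 - w) + a*(-4*w^2 + 9*w - 5) - 3*w^3 + 16*w^2 - 17*w + 4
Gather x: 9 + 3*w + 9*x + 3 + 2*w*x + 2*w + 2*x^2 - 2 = 5*w + 2*x^2 + x*(2*w + 9) + 10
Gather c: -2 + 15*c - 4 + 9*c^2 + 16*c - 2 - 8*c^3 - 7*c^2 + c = -8*c^3 + 2*c^2 + 32*c - 8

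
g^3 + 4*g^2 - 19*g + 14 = (g - 2)*(g - 1)*(g + 7)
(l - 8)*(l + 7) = l^2 - l - 56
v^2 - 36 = (v - 6)*(v + 6)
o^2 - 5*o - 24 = (o - 8)*(o + 3)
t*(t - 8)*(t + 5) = t^3 - 3*t^2 - 40*t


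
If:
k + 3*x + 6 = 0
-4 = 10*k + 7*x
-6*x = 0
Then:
No Solution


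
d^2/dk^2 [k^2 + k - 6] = 2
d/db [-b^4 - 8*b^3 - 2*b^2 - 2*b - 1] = -4*b^3 - 24*b^2 - 4*b - 2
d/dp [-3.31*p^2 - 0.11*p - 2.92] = -6.62*p - 0.11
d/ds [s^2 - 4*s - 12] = 2*s - 4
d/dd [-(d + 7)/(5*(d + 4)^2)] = (d + 10)/(5*(d + 4)^3)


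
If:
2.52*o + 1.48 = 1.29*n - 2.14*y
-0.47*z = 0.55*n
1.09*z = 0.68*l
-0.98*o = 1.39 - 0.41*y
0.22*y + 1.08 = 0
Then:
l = 25.85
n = -13.78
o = -3.47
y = -4.91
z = 16.12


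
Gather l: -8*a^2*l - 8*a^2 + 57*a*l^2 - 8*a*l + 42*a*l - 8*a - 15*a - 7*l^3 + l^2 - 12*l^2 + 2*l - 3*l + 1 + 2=-8*a^2 - 23*a - 7*l^3 + l^2*(57*a - 11) + l*(-8*a^2 + 34*a - 1) + 3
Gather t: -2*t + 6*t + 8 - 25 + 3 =4*t - 14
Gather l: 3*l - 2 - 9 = 3*l - 11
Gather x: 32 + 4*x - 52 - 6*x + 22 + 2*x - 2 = 0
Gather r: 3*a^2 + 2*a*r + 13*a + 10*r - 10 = 3*a^2 + 13*a + r*(2*a + 10) - 10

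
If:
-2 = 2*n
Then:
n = -1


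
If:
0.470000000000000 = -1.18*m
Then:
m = -0.40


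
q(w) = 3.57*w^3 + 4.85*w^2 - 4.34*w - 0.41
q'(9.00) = 950.47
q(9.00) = 2955.91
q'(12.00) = 1654.30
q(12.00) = 6814.87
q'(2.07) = 61.63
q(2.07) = 43.05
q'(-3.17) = 72.53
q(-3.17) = -51.64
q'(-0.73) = -5.71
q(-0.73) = 3.95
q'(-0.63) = -6.20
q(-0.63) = 3.36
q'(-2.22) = 26.91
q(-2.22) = -5.93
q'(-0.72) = -5.77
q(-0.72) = 3.90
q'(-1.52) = 5.66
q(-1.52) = 4.86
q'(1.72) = 44.03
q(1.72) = 24.64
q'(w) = 10.71*w^2 + 9.7*w - 4.34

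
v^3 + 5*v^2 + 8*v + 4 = (v + 1)*(v + 2)^2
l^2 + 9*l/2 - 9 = (l - 3/2)*(l + 6)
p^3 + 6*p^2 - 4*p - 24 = (p - 2)*(p + 2)*(p + 6)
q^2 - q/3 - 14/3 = (q - 7/3)*(q + 2)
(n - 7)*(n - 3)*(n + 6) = n^3 - 4*n^2 - 39*n + 126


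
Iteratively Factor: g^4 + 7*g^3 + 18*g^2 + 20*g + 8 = (g + 2)*(g^3 + 5*g^2 + 8*g + 4) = (g + 2)^2*(g^2 + 3*g + 2) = (g + 1)*(g + 2)^2*(g + 2)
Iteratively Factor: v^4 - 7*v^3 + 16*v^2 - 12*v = (v - 2)*(v^3 - 5*v^2 + 6*v) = (v - 3)*(v - 2)*(v^2 - 2*v) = (v - 3)*(v - 2)^2*(v)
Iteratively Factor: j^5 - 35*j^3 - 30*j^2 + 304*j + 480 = (j + 3)*(j^4 - 3*j^3 - 26*j^2 + 48*j + 160) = (j - 5)*(j + 3)*(j^3 + 2*j^2 - 16*j - 32) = (j - 5)*(j + 3)*(j + 4)*(j^2 - 2*j - 8) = (j - 5)*(j + 2)*(j + 3)*(j + 4)*(j - 4)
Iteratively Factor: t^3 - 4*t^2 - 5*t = (t)*(t^2 - 4*t - 5) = t*(t + 1)*(t - 5)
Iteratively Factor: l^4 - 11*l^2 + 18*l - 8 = (l - 2)*(l^3 + 2*l^2 - 7*l + 4) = (l - 2)*(l - 1)*(l^2 + 3*l - 4) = (l - 2)*(l - 1)*(l + 4)*(l - 1)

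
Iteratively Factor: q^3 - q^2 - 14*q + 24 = (q - 3)*(q^2 + 2*q - 8) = (q - 3)*(q + 4)*(q - 2)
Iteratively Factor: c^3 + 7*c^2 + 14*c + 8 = (c + 1)*(c^2 + 6*c + 8) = (c + 1)*(c + 4)*(c + 2)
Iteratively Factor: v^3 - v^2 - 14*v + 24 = (v - 2)*(v^2 + v - 12) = (v - 2)*(v + 4)*(v - 3)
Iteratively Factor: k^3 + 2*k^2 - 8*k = (k - 2)*(k^2 + 4*k) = k*(k - 2)*(k + 4)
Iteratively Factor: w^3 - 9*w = (w + 3)*(w^2 - 3*w) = w*(w + 3)*(w - 3)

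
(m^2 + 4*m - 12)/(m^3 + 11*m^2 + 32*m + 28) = (m^2 + 4*m - 12)/(m^3 + 11*m^2 + 32*m + 28)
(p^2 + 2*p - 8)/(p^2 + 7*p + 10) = (p^2 + 2*p - 8)/(p^2 + 7*p + 10)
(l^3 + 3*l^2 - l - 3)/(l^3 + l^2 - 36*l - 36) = (l^2 + 2*l - 3)/(l^2 - 36)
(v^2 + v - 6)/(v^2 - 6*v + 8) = (v + 3)/(v - 4)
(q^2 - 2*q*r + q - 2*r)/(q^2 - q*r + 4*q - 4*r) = (q^2 - 2*q*r + q - 2*r)/(q^2 - q*r + 4*q - 4*r)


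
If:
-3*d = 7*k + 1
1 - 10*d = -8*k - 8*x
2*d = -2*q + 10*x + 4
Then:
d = 28*x/47 - 1/94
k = -12*x/47 - 13/94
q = 207*x/47 + 189/94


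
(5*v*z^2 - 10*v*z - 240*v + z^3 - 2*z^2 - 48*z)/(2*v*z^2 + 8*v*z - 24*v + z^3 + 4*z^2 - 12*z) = (5*v*z - 40*v + z^2 - 8*z)/(2*v*z - 4*v + z^2 - 2*z)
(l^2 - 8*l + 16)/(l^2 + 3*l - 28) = (l - 4)/(l + 7)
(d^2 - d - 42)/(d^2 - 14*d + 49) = (d + 6)/(d - 7)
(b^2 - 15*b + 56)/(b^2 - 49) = (b - 8)/(b + 7)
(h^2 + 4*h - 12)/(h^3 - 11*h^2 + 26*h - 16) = (h + 6)/(h^2 - 9*h + 8)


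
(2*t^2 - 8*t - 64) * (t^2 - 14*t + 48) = 2*t^4 - 36*t^3 + 144*t^2 + 512*t - 3072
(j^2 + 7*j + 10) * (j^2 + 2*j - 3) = j^4 + 9*j^3 + 21*j^2 - j - 30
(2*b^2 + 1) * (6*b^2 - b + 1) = 12*b^4 - 2*b^3 + 8*b^2 - b + 1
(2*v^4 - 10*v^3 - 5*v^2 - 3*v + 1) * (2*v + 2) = 4*v^5 - 16*v^4 - 30*v^3 - 16*v^2 - 4*v + 2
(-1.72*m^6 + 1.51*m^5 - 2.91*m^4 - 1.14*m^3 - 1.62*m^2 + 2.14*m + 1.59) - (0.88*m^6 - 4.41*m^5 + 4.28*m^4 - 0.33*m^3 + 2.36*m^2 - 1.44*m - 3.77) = -2.6*m^6 + 5.92*m^5 - 7.19*m^4 - 0.81*m^3 - 3.98*m^2 + 3.58*m + 5.36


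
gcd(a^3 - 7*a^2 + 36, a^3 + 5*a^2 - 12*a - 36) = a^2 - a - 6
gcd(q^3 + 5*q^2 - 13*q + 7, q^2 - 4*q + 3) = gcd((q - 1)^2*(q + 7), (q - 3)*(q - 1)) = q - 1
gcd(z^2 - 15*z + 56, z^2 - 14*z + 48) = z - 8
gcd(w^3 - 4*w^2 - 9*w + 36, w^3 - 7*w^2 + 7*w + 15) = w - 3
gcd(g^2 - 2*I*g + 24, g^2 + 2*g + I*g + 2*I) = 1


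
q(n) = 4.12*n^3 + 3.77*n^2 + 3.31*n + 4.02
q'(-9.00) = 936.61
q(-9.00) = -2723.88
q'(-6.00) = 403.03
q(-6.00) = -770.04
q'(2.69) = 113.03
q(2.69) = 120.40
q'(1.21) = 30.53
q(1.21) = 20.84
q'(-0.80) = 5.19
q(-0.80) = 1.68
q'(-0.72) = 4.29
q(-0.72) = 2.05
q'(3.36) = 168.18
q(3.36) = 213.99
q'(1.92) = 63.35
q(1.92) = 53.43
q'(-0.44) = 2.39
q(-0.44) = 2.94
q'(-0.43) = 2.35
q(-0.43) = 2.97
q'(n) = 12.36*n^2 + 7.54*n + 3.31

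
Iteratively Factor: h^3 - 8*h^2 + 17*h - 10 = (h - 1)*(h^2 - 7*h + 10) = (h - 2)*(h - 1)*(h - 5)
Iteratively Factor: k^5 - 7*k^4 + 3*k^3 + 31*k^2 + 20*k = (k - 5)*(k^4 - 2*k^3 - 7*k^2 - 4*k) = (k - 5)*(k + 1)*(k^3 - 3*k^2 - 4*k) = k*(k - 5)*(k + 1)*(k^2 - 3*k - 4) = k*(k - 5)*(k + 1)^2*(k - 4)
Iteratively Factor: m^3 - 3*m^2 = (m)*(m^2 - 3*m) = m*(m - 3)*(m)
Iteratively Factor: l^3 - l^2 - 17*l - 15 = (l + 3)*(l^2 - 4*l - 5) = (l + 1)*(l + 3)*(l - 5)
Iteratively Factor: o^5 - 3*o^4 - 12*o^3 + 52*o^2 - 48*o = (o + 4)*(o^4 - 7*o^3 + 16*o^2 - 12*o) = (o - 2)*(o + 4)*(o^3 - 5*o^2 + 6*o) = o*(o - 2)*(o + 4)*(o^2 - 5*o + 6) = o*(o - 3)*(o - 2)*(o + 4)*(o - 2)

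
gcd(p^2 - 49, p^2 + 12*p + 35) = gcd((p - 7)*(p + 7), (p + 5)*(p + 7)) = p + 7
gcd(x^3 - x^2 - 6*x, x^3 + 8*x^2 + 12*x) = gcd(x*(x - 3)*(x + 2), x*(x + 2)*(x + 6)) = x^2 + 2*x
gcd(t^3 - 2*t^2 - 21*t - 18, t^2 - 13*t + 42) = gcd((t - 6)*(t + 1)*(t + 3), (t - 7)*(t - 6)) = t - 6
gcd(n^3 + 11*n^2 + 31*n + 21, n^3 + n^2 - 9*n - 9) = n^2 + 4*n + 3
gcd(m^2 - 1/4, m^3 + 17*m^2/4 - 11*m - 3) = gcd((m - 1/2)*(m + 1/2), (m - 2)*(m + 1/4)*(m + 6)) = 1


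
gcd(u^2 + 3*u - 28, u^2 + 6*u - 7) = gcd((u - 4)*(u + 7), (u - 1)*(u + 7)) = u + 7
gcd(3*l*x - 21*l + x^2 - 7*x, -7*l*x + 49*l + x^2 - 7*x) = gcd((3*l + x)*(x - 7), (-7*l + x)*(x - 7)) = x - 7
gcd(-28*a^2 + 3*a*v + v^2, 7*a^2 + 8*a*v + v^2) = 7*a + v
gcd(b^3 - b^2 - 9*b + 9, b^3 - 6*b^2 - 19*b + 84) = b - 3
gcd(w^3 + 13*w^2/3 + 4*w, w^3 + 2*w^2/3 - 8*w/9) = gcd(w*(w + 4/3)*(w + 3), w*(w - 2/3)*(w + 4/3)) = w^2 + 4*w/3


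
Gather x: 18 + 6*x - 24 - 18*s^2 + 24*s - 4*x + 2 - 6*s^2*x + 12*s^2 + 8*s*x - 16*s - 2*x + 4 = -6*s^2 + 8*s + x*(-6*s^2 + 8*s)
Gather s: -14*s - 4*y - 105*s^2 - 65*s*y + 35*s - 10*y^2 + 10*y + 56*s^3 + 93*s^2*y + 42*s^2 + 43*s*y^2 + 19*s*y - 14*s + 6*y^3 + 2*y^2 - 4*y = 56*s^3 + s^2*(93*y - 63) + s*(43*y^2 - 46*y + 7) + 6*y^3 - 8*y^2 + 2*y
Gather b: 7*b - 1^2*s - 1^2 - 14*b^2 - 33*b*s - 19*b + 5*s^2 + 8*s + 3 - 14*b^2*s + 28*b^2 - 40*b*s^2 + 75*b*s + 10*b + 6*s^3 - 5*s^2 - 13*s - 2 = b^2*(14 - 14*s) + b*(-40*s^2 + 42*s - 2) + 6*s^3 - 6*s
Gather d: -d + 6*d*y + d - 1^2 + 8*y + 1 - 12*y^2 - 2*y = 6*d*y - 12*y^2 + 6*y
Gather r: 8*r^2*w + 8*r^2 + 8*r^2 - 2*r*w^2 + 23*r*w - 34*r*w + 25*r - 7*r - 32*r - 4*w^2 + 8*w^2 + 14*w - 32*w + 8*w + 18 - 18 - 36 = r^2*(8*w + 16) + r*(-2*w^2 - 11*w - 14) + 4*w^2 - 10*w - 36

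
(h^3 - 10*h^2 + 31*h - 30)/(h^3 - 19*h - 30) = (h^2 - 5*h + 6)/(h^2 + 5*h + 6)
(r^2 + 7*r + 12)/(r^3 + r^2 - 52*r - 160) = (r + 3)/(r^2 - 3*r - 40)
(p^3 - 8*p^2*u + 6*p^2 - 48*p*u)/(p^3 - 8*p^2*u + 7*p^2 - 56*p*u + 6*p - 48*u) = p/(p + 1)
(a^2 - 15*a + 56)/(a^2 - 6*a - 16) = (a - 7)/(a + 2)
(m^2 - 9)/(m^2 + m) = (m^2 - 9)/(m*(m + 1))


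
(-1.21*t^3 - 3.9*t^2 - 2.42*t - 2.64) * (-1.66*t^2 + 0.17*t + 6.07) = 2.0086*t^5 + 6.2683*t^4 - 3.9905*t^3 - 19.702*t^2 - 15.1382*t - 16.0248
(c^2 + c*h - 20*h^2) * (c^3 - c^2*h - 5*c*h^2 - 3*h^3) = c^5 - 26*c^3*h^2 + 12*c^2*h^3 + 97*c*h^4 + 60*h^5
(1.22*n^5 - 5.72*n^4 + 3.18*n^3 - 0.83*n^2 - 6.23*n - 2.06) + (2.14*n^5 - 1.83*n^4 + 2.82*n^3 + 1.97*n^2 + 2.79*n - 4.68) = 3.36*n^5 - 7.55*n^4 + 6.0*n^3 + 1.14*n^2 - 3.44*n - 6.74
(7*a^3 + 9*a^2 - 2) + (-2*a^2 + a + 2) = 7*a^3 + 7*a^2 + a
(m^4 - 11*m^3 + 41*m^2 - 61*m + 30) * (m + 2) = m^5 - 9*m^4 + 19*m^3 + 21*m^2 - 92*m + 60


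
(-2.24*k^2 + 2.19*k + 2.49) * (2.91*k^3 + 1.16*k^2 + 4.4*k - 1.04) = -6.5184*k^5 + 3.7745*k^4 - 0.069700000000001*k^3 + 14.854*k^2 + 8.6784*k - 2.5896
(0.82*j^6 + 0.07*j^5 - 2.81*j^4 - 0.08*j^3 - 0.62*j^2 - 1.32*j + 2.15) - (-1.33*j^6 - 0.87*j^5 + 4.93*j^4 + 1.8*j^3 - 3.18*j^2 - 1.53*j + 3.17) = 2.15*j^6 + 0.94*j^5 - 7.74*j^4 - 1.88*j^3 + 2.56*j^2 + 0.21*j - 1.02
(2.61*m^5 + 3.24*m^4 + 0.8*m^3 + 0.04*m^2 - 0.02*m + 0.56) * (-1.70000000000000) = -4.437*m^5 - 5.508*m^4 - 1.36*m^3 - 0.068*m^2 + 0.034*m - 0.952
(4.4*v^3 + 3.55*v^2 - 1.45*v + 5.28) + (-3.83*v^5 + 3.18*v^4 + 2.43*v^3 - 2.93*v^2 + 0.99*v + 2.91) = -3.83*v^5 + 3.18*v^4 + 6.83*v^3 + 0.62*v^2 - 0.46*v + 8.19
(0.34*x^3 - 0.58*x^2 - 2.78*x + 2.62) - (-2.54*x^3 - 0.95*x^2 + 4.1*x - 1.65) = 2.88*x^3 + 0.37*x^2 - 6.88*x + 4.27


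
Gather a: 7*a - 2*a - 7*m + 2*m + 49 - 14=5*a - 5*m + 35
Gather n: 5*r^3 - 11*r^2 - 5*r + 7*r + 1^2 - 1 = 5*r^3 - 11*r^2 + 2*r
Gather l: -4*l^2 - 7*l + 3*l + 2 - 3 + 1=-4*l^2 - 4*l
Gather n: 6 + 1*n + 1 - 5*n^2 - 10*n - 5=-5*n^2 - 9*n + 2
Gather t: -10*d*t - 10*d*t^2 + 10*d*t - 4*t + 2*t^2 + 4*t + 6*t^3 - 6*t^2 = 6*t^3 + t^2*(-10*d - 4)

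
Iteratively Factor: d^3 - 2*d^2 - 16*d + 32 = (d - 4)*(d^2 + 2*d - 8) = (d - 4)*(d - 2)*(d + 4)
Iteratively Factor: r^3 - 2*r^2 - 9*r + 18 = (r - 3)*(r^2 + r - 6) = (r - 3)*(r + 3)*(r - 2)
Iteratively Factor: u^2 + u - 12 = (u + 4)*(u - 3)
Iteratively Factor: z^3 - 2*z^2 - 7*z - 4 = (z + 1)*(z^2 - 3*z - 4) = (z + 1)^2*(z - 4)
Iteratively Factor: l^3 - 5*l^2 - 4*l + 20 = (l - 5)*(l^2 - 4) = (l - 5)*(l - 2)*(l + 2)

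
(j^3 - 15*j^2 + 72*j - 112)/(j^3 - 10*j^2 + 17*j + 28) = (j - 4)/(j + 1)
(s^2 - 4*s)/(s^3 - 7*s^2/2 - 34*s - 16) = 2*s*(4 - s)/(-2*s^3 + 7*s^2 + 68*s + 32)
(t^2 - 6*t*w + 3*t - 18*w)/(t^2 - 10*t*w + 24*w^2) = (t + 3)/(t - 4*w)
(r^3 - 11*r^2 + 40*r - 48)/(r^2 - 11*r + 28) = (r^2 - 7*r + 12)/(r - 7)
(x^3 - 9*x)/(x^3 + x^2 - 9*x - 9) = x/(x + 1)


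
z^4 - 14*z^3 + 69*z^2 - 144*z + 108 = (z - 6)*(z - 3)^2*(z - 2)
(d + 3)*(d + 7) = d^2 + 10*d + 21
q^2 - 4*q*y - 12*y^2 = (q - 6*y)*(q + 2*y)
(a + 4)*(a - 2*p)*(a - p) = a^3 - 3*a^2*p + 4*a^2 + 2*a*p^2 - 12*a*p + 8*p^2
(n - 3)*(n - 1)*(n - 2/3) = n^3 - 14*n^2/3 + 17*n/3 - 2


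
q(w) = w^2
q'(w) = 2*w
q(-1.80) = 3.24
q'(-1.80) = -3.60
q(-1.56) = 2.43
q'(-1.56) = -3.12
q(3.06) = 9.36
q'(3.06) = 6.12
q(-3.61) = 13.03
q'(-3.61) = -7.22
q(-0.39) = 0.15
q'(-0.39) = -0.78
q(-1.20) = 1.44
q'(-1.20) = -2.40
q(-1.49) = 2.22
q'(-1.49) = -2.98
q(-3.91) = 15.29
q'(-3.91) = -7.82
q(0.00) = 0.00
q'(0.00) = 0.00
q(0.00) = 0.00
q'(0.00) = 0.00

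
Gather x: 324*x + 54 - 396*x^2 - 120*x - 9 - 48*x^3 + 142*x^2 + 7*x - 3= -48*x^3 - 254*x^2 + 211*x + 42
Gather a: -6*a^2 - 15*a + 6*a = -6*a^2 - 9*a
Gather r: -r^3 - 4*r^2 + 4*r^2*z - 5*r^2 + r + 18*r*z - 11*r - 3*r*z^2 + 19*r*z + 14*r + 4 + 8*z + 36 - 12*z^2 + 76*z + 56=-r^3 + r^2*(4*z - 9) + r*(-3*z^2 + 37*z + 4) - 12*z^2 + 84*z + 96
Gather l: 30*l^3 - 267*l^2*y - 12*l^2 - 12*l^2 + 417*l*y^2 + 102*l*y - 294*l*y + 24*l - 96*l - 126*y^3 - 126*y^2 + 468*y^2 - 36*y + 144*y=30*l^3 + l^2*(-267*y - 24) + l*(417*y^2 - 192*y - 72) - 126*y^3 + 342*y^2 + 108*y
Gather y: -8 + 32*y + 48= 32*y + 40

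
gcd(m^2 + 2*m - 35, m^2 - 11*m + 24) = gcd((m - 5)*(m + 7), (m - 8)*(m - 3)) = 1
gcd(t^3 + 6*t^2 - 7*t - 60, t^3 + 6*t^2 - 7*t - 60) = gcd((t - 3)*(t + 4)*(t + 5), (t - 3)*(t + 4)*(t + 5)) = t^3 + 6*t^2 - 7*t - 60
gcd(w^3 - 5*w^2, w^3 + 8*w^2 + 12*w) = w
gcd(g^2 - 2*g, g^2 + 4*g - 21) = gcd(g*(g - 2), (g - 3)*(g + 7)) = 1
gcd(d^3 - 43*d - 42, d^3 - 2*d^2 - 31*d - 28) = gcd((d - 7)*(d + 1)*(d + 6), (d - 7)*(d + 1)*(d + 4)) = d^2 - 6*d - 7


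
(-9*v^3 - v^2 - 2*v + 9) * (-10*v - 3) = 90*v^4 + 37*v^3 + 23*v^2 - 84*v - 27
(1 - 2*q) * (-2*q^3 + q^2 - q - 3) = 4*q^4 - 4*q^3 + 3*q^2 + 5*q - 3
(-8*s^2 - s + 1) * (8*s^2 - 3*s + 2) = -64*s^4 + 16*s^3 - 5*s^2 - 5*s + 2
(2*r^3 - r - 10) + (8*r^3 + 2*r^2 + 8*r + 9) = 10*r^3 + 2*r^2 + 7*r - 1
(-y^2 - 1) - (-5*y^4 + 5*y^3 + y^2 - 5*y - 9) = 5*y^4 - 5*y^3 - 2*y^2 + 5*y + 8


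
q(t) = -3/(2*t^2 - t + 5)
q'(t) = -3*(1 - 4*t)/(2*t^2 - t + 5)^2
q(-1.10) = -0.35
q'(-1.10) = -0.22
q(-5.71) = -0.04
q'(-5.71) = -0.01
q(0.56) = -0.59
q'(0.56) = 0.14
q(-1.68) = -0.24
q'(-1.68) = -0.15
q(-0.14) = -0.58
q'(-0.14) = -0.17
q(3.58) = -0.11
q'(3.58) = 0.05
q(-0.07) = -0.59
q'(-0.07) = -0.15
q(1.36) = -0.41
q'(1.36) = 0.25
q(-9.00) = -0.02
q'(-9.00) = 0.00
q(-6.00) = -0.04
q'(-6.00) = -0.01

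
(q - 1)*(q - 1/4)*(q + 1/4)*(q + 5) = q^4 + 4*q^3 - 81*q^2/16 - q/4 + 5/16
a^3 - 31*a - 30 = (a - 6)*(a + 1)*(a + 5)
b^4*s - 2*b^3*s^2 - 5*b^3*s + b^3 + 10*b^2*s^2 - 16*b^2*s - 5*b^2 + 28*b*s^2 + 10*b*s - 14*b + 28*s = (b - 7)*(b + 2)*(b - 2*s)*(b*s + 1)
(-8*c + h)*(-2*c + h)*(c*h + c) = 16*c^3*h + 16*c^3 - 10*c^2*h^2 - 10*c^2*h + c*h^3 + c*h^2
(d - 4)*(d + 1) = d^2 - 3*d - 4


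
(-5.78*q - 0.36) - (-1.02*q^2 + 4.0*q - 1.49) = 1.02*q^2 - 9.78*q + 1.13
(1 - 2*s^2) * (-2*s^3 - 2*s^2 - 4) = 4*s^5 + 4*s^4 - 2*s^3 + 6*s^2 - 4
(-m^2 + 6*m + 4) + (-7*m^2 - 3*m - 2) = -8*m^2 + 3*m + 2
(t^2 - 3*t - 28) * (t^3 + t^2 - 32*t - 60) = t^5 - 2*t^4 - 63*t^3 + 8*t^2 + 1076*t + 1680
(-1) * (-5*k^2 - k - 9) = 5*k^2 + k + 9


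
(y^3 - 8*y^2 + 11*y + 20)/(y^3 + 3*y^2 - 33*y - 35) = (y - 4)/(y + 7)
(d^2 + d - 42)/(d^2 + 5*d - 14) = (d - 6)/(d - 2)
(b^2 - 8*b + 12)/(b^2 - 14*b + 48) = (b - 2)/(b - 8)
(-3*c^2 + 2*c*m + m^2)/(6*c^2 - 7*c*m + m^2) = (-3*c - m)/(6*c - m)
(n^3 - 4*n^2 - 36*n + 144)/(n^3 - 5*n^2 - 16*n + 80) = (n^2 - 36)/(n^2 - n - 20)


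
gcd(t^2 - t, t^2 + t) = t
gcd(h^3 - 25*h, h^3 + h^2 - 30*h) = h^2 - 5*h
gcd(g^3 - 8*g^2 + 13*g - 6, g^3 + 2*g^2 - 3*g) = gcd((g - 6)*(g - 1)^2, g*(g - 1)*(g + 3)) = g - 1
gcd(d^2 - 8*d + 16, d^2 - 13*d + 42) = 1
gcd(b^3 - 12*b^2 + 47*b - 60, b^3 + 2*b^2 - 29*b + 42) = b - 3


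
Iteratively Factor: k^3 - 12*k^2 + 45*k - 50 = (k - 5)*(k^2 - 7*k + 10) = (k - 5)*(k - 2)*(k - 5)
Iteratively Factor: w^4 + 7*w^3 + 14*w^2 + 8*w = (w)*(w^3 + 7*w^2 + 14*w + 8) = w*(w + 2)*(w^2 + 5*w + 4) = w*(w + 2)*(w + 4)*(w + 1)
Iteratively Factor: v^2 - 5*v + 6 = (v - 3)*(v - 2)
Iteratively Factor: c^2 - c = (c - 1)*(c)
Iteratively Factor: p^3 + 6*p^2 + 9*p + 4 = (p + 4)*(p^2 + 2*p + 1) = (p + 1)*(p + 4)*(p + 1)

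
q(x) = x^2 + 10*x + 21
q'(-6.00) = -2.00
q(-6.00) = -3.00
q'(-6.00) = -2.00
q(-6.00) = -3.00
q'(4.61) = 19.22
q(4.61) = 88.35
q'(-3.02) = 3.96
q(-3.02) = -0.08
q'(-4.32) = 1.36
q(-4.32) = -3.54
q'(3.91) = 17.82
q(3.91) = 75.39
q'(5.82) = 21.64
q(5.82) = 113.07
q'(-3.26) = 3.48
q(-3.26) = -0.97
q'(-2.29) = 5.42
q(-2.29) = 3.34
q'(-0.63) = 8.74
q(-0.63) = 15.10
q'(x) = 2*x + 10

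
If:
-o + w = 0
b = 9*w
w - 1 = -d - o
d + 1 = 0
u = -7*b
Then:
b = 9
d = -1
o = 1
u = -63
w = 1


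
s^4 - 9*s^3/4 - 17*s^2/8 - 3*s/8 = s*(s - 3)*(s + 1/4)*(s + 1/2)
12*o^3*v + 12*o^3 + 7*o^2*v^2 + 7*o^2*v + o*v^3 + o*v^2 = (3*o + v)*(4*o + v)*(o*v + o)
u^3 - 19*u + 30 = (u - 3)*(u - 2)*(u + 5)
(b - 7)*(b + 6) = b^2 - b - 42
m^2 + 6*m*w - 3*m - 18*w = (m - 3)*(m + 6*w)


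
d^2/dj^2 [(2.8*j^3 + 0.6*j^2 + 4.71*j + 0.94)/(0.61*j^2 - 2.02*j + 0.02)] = (27.765742*j^3 + 1.376004*j^2 - 7.28766000000001*j + 8.029264)/(0.226981*j^6 - 2.254926*j^5 + 7.489458*j^4 - 8.390272*j^3 + 0.245556*j^2 - 0.002424*j + 8.0e-6)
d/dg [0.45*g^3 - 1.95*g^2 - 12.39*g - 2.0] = 1.35*g^2 - 3.9*g - 12.39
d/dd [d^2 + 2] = 2*d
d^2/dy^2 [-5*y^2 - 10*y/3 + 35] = -10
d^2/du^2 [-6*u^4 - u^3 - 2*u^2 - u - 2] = -72*u^2 - 6*u - 4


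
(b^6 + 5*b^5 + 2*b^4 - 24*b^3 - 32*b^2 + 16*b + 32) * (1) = b^6 + 5*b^5 + 2*b^4 - 24*b^3 - 32*b^2 + 16*b + 32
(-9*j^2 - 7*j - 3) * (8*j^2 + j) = -72*j^4 - 65*j^3 - 31*j^2 - 3*j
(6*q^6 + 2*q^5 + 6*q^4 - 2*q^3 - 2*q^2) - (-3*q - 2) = 6*q^6 + 2*q^5 + 6*q^4 - 2*q^3 - 2*q^2 + 3*q + 2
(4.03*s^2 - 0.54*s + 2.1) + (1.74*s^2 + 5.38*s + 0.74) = 5.77*s^2 + 4.84*s + 2.84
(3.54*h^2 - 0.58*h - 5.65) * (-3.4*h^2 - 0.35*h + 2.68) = -12.036*h^4 + 0.733*h^3 + 28.9002*h^2 + 0.4231*h - 15.142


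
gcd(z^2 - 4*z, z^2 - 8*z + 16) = z - 4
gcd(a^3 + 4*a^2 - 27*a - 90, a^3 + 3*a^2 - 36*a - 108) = a^2 + 9*a + 18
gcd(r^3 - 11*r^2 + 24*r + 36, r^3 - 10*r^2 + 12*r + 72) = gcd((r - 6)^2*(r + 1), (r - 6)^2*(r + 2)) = r^2 - 12*r + 36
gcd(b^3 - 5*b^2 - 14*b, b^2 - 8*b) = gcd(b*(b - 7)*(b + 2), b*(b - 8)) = b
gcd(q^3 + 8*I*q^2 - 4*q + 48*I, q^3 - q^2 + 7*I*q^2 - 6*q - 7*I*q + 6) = q + 6*I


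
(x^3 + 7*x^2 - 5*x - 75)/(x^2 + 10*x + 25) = x - 3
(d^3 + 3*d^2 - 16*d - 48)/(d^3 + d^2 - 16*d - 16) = (d + 3)/(d + 1)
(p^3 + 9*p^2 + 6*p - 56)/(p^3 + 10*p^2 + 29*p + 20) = (p^2 + 5*p - 14)/(p^2 + 6*p + 5)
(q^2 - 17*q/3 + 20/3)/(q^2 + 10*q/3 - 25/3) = (q - 4)/(q + 5)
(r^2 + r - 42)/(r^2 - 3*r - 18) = (r + 7)/(r + 3)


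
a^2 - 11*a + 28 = (a - 7)*(a - 4)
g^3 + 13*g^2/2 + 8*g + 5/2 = (g + 1/2)*(g + 1)*(g + 5)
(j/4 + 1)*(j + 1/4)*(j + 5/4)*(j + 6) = j^4/4 + 23*j^3/8 + 629*j^2/64 + 313*j/32 + 15/8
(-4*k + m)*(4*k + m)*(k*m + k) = -16*k^3*m - 16*k^3 + k*m^3 + k*m^2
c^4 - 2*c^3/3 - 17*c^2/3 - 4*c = c*(c - 3)*(c + 1)*(c + 4/3)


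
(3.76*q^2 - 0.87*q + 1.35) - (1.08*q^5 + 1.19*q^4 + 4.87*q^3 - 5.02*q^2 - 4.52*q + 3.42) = -1.08*q^5 - 1.19*q^4 - 4.87*q^3 + 8.78*q^2 + 3.65*q - 2.07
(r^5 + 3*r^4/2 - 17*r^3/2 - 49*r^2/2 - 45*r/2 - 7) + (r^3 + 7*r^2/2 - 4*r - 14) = r^5 + 3*r^4/2 - 15*r^3/2 - 21*r^2 - 53*r/2 - 21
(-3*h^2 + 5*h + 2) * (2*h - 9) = -6*h^3 + 37*h^2 - 41*h - 18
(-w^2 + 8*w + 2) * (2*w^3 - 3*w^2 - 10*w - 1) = -2*w^5 + 19*w^4 - 10*w^3 - 85*w^2 - 28*w - 2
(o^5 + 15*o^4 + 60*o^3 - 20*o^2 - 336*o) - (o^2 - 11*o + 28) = o^5 + 15*o^4 + 60*o^3 - 21*o^2 - 325*o - 28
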